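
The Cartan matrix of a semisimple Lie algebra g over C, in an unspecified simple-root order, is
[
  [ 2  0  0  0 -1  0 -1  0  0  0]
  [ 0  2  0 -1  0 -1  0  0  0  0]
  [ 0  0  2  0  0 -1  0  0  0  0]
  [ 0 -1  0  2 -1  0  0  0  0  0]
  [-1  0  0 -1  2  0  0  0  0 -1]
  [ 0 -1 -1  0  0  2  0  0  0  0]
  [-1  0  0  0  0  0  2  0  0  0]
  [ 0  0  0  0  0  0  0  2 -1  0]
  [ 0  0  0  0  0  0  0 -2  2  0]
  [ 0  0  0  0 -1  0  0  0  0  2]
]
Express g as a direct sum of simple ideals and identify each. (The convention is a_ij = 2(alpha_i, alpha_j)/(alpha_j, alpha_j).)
The diagram associated to this matrix has two connected components: the simple roots {alpha_8, alpha_9} form a chain of 2 nodes with a double edge at one end; the terminal node there is the unique short simple root (B_2), and {alpha_1, alpha_2, alpha_3, alpha_4, alpha_5, alpha_6, alpha_7, alpha_10} form a chain of 7 nodes with one extra node attached to the third node from one end (E_8). A semisimple Lie algebra decomposes uniquely as the direct sum of simple ideals, one per connected component of its Dynkin diagram, so g ≅ B_2 ⊕ E_8 (dimension 10 + 248 = 258).

B2 + E8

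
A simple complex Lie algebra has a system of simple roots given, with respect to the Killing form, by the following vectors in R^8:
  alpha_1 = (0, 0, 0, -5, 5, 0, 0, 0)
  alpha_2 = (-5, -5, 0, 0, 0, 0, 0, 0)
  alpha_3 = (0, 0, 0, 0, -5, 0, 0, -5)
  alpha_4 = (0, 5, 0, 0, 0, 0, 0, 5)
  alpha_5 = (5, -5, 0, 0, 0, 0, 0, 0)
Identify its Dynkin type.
D_5

Compute the Cartan integers a_ij = 2(alpha_i, alpha_j)/(alpha_j, alpha_j); the resulting 5x5 Cartan matrix is
[[2, 0, -1, 0, 0], [0, 2, 0, -1, 0], [-1, 0, 2, -1, 0], [0, -1, -1, 2, -1], [0, 0, 0, -1, 2]].
All simple roots have the same length, so the diagram is simply laced. The associated Dynkin diagram is a chain of 3 nodes with a fork of two nodes at one end (D_5), so the type is D_5 (the algebra so(10)).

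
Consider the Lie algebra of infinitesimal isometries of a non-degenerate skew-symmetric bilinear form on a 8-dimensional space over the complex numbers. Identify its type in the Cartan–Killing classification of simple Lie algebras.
C4

This is sp(8), which has dimension 8(8+1)/2 = 36 and rank 8/2 = 4. In the classification of classical Lie algebras, the symplectic algebra sp(2n) has type C_n; here n = 4, so the Dynkin diagram is a chain of 4 nodes with a double edge at one end; the terminal node there is the unique long simple root (C_4). Hence the type is C_4.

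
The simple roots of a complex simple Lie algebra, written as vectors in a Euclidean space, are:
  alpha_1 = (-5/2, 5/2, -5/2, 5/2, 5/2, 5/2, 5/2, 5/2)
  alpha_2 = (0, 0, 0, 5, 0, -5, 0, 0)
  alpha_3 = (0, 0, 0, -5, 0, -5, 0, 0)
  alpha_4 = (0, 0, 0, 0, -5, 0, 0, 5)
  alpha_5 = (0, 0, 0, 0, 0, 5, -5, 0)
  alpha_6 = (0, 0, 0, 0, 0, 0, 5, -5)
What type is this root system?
E6

Compute the Cartan integers a_ij = 2(alpha_i, alpha_j)/(alpha_j, alpha_j); the resulting 6x6 Cartan matrix is
[[2, 0, -1, 0, 0, 0], [0, 2, 0, 0, -1, 0], [-1, 0, 2, 0, -1, 0], [0, 0, 0, 2, 0, -1], [0, -1, -1, 0, 2, -1], [0, 0, 0, -1, -1, 2]].
All simple roots have the same length, so the diagram is simply laced. The associated Dynkin diagram is a chain of 5 nodes with one extra node attached to the third node from one end (E_6), so the type is E_6.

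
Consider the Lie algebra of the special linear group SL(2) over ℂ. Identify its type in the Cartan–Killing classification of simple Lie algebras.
type A_1

This is sl(2), which has dimension 2^2 - 1 = 3 and rank 2 - 1 = 1 (a Cartan subalgebra is the diagonal traceless matrices). In the classification of classical Lie algebras, the special linear algebra sl(n+1) has type A_n; here n = 1, so the Dynkin diagram is a chain of 1 nodes with single edges (A_1). Hence the type is A_1.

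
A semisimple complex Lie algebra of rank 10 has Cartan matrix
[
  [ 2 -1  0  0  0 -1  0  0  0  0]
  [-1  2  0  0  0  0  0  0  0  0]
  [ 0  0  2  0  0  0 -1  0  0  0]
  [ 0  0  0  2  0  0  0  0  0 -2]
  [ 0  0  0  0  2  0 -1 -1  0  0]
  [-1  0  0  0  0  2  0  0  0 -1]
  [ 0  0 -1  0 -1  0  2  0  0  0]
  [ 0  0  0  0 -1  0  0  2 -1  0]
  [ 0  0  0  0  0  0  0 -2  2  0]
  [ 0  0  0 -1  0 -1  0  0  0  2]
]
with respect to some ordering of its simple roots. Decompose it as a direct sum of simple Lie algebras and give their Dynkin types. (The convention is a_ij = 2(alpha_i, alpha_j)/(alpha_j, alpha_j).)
The diagram associated to this matrix has two connected components: the simple roots {alpha_3, alpha_5, alpha_7, alpha_8, alpha_9} form a chain of 5 nodes with a double edge at one end; the terminal node there is the unique long simple root (C_5), and {alpha_1, alpha_2, alpha_4, alpha_6, alpha_10} form a chain of 5 nodes with a double edge at one end; the terminal node there is the unique long simple root (C_5). A semisimple Lie algebra decomposes uniquely as the direct sum of simple ideals, one per connected component of its Dynkin diagram, so g ≅ C_5 ⊕ C_5 (dimension 55 + 55 = 110).

type C_5 ⊕ type C_5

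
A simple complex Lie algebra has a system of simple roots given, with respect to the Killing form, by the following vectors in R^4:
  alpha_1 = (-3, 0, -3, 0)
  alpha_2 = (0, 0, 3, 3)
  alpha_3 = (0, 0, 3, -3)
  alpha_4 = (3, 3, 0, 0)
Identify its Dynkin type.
D4

Compute the Cartan integers a_ij = 2(alpha_i, alpha_j)/(alpha_j, alpha_j); the resulting 4x4 Cartan matrix is
[[2, -1, -1, -1], [-1, 2, 0, 0], [-1, 0, 2, 0], [-1, 0, 0, 2]].
All simple roots have the same length, so the diagram is simply laced. The associated Dynkin diagram is a chain of 2 nodes with a fork of two nodes at one end (D_4), so the type is D_4 (the algebra so(8)).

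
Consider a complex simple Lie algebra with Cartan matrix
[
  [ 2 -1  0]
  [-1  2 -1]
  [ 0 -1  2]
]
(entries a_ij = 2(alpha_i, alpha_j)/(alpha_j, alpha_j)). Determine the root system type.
type A_3

The matrix has rank 3 with 2's on the diagonal. Reading the off-diagonal entries as Dynkin edges (a single edge where a_ij = a_ji = -1; a double or triple edge where a_ij * a_ji = 2 or 3), the diagram is a chain of 3 nodes with single edges (A_3). One simple-root ordering that puts it in standard form is (alpha_1, alpha_2, alpha_3). So the algebra is type A_3, i.e. sl(4).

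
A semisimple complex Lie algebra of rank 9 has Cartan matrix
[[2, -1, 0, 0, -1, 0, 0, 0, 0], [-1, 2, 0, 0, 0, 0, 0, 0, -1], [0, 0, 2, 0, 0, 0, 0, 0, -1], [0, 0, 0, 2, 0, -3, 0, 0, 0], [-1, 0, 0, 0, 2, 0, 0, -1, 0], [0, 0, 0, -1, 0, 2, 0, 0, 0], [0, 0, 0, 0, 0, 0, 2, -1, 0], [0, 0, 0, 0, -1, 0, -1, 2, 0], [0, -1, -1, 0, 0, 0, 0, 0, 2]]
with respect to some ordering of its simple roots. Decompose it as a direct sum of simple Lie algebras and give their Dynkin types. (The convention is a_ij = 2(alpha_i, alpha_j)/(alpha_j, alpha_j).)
type A_7 + type G_2

The diagram associated to this matrix has two connected components: the simple roots {alpha_1, alpha_2, alpha_3, alpha_5, alpha_7, alpha_8, alpha_9} form a chain of 7 nodes with single edges (A_7), and {alpha_4, alpha_6} form two nodes joined by a triple edge (G_2). A semisimple Lie algebra decomposes uniquely as the direct sum of simple ideals, one per connected component of its Dynkin diagram, so g ≅ A_7 ⊕ G_2 (dimension 63 + 14 = 77).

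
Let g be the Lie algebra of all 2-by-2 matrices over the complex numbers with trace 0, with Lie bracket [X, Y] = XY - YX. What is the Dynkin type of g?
This is sl(2), which has dimension 2^2 - 1 = 3 and rank 2 - 1 = 1 (a Cartan subalgebra is the diagonal traceless matrices). In the classification of classical Lie algebras, the special linear algebra sl(n+1) has type A_n; here n = 1, so the Dynkin diagram is a chain of 1 nodes with single edges (A_1). Hence the type is A_1.

type A_1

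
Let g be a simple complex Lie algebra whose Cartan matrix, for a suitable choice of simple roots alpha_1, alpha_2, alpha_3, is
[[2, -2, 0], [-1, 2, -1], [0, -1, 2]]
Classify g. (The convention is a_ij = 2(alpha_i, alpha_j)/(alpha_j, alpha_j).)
The matrix has rank 3 with 2's on the diagonal. Reading the off-diagonal entries as Dynkin edges (a single edge where a_ij = a_ji = -1; a double or triple edge where a_ij * a_ji = 2 or 3), the diagram is a chain of 3 nodes with a double edge at one end; the terminal node there is the unique long simple root (C_3). One simple-root ordering that puts it in standard form is (alpha_3, alpha_2, alpha_1). So the algebra is type C_3, i.e. sp(6).

type C_3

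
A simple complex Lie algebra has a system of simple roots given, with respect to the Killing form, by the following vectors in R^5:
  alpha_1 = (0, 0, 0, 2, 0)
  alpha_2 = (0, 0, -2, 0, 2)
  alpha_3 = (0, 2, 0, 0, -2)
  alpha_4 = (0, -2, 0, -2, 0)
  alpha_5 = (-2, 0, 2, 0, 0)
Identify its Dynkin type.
Compute the Cartan integers a_ij = 2(alpha_i, alpha_j)/(alpha_j, alpha_j); the resulting 5x5 Cartan matrix is
[[2, 0, 0, -1, 0], [0, 2, -1, 0, -1], [0, -1, 2, -1, 0], [-2, 0, -1, 2, 0], [0, -1, 0, 0, 2]].
The roots have two lengths (squared-length ratio 2:1); the short ones are alpha_{1}. The associated Dynkin diagram is a chain of 5 nodes with a double edge at one end; the terminal node there is the unique short simple root (B_5), so the type is B_5 (the algebra so(11)).

B_5 (so(11))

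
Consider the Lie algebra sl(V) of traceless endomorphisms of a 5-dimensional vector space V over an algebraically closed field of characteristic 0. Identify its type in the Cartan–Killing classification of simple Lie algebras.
This is sl(5), which has dimension 5^2 - 1 = 24 and rank 5 - 1 = 4 (a Cartan subalgebra is the diagonal traceless matrices). In the classification of classical Lie algebras, the special linear algebra sl(n+1) has type A_n; here n = 4, so the Dynkin diagram is a chain of 4 nodes with single edges (A_4). Hence the type is A_4.

type A_4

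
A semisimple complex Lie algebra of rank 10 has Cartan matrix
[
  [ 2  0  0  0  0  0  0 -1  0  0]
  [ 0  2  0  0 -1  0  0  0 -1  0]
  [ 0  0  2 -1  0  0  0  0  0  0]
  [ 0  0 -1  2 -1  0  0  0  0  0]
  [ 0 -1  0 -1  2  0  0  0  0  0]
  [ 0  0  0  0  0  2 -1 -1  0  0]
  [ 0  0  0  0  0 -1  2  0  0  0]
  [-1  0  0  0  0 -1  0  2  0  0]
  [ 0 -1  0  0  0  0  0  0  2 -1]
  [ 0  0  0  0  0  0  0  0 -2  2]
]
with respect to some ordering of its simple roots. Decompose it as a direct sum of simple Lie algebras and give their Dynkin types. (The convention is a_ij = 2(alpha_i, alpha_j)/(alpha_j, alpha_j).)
The diagram associated to this matrix has two connected components: the simple roots {alpha_1, alpha_6, alpha_7, alpha_8} form a chain of 4 nodes with single edges (A_4), and {alpha_2, alpha_3, alpha_4, alpha_5, alpha_9, alpha_10} form a chain of 6 nodes with a double edge at one end; the terminal node there is the unique long simple root (C_6). A semisimple Lie algebra decomposes uniquely as the direct sum of simple ideals, one per connected component of its Dynkin diagram, so g ≅ A_4 ⊕ C_6 (dimension 24 + 78 = 102).

A_4 + C_6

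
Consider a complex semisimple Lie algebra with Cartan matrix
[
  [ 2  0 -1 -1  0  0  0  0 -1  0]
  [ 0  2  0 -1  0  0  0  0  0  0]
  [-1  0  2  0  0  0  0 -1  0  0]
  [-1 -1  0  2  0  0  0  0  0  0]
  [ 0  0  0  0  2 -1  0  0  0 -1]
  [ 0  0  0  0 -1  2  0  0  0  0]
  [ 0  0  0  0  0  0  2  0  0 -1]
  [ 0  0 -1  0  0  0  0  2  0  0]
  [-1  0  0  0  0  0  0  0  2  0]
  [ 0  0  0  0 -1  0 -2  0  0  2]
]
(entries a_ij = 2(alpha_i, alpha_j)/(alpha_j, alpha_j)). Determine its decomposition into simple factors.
The diagram associated to this matrix has two connected components: the simple roots {alpha_5, alpha_6, alpha_7, alpha_10} form a chain of 4 nodes with a double edge at one end; the terminal node there is the unique short simple root (B_4), and {alpha_1, alpha_2, alpha_3, alpha_4, alpha_8, alpha_9} form a chain of 5 nodes with one extra node attached to the third node from one end (E_6). A semisimple Lie algebra decomposes uniquely as the direct sum of simple ideals, one per connected component of its Dynkin diagram, so g ≅ B_4 ⊕ E_6 (dimension 36 + 78 = 114).

B_4 + E_6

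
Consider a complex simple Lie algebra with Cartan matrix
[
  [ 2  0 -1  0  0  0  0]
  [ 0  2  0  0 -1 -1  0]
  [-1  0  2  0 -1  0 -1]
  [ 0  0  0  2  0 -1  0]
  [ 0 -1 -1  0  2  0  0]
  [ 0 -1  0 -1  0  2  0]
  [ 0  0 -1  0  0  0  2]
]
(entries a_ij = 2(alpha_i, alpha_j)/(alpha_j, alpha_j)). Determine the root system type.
D_7 (so(14))

The matrix has rank 7 with 2's on the diagonal. Reading the off-diagonal entries as Dynkin edges (a single edge where a_ij = a_ji = -1; a double or triple edge where a_ij * a_ji = 2 or 3), the diagram is a chain of 5 nodes with a fork of two nodes at one end (D_7). One simple-root ordering that puts it in standard form is (alpha_4, alpha_6, alpha_2, alpha_5, alpha_3, alpha_1, alpha_7). So the algebra is type D_7, i.e. so(14).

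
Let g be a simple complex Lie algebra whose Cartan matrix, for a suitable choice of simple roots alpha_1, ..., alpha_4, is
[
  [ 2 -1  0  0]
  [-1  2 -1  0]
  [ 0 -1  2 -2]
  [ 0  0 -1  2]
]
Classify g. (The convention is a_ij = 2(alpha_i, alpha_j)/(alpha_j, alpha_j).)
type B_4

The matrix has rank 4 with 2's on the diagonal. Reading the off-diagonal entries as Dynkin edges (a single edge where a_ij = a_ji = -1; a double or triple edge where a_ij * a_ji = 2 or 3), the diagram is a chain of 4 nodes with a double edge at one end; the terminal node there is the unique short simple root (B_4). One simple-root ordering that puts it in standard form is (alpha_1, alpha_2, alpha_3, alpha_4). So the algebra is type B_4, i.e. so(9).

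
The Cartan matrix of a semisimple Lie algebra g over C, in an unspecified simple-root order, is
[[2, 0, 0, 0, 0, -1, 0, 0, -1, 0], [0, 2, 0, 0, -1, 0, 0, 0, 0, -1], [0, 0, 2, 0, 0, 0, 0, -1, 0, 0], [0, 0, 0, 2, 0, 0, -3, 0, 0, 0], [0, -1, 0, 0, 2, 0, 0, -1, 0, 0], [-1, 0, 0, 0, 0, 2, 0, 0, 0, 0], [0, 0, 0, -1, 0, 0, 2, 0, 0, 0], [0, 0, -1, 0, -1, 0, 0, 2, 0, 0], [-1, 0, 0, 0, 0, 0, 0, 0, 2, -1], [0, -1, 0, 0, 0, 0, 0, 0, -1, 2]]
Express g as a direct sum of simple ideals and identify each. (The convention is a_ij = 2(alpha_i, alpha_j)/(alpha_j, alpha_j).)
A_8 (sl(9)) + G_2

The diagram associated to this matrix has two connected components: the simple roots {alpha_1, alpha_2, alpha_3, alpha_5, alpha_6, alpha_8, alpha_9, alpha_10} form a chain of 8 nodes with single edges (A_8), and {alpha_4, alpha_7} form two nodes joined by a triple edge (G_2). A semisimple Lie algebra decomposes uniquely as the direct sum of simple ideals, one per connected component of its Dynkin diagram, so g ≅ A_8 ⊕ G_2 (dimension 80 + 14 = 94).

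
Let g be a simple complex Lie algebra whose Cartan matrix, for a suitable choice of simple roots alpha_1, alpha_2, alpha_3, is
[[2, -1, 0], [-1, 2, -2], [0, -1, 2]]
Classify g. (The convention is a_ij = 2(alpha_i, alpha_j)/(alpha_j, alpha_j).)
B_3 (so(7))

The matrix has rank 3 with 2's on the diagonal. Reading the off-diagonal entries as Dynkin edges (a single edge where a_ij = a_ji = -1; a double or triple edge where a_ij * a_ji = 2 or 3), the diagram is a chain of 3 nodes with a double edge at one end; the terminal node there is the unique short simple root (B_3). One simple-root ordering that puts it in standard form is (alpha_1, alpha_2, alpha_3). So the algebra is type B_3, i.e. so(7).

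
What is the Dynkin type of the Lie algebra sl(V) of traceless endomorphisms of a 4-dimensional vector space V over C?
type A_3

This is sl(4), which has dimension 4^2 - 1 = 15 and rank 4 - 1 = 3 (a Cartan subalgebra is the diagonal traceless matrices). In the classification of classical Lie algebras, the special linear algebra sl(n+1) has type A_n; here n = 3, so the Dynkin diagram is a chain of 3 nodes with single edges (A_3). Hence the type is A_3.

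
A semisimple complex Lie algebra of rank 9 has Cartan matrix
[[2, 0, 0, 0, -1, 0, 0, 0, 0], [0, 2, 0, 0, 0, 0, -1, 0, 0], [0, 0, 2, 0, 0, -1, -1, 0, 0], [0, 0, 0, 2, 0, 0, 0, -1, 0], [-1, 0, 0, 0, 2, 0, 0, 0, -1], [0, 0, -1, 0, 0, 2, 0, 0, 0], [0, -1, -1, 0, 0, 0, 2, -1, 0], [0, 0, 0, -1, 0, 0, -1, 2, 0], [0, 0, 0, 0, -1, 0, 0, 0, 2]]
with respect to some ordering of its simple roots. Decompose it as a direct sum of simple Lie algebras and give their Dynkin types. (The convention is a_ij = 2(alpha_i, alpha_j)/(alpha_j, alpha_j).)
The diagram associated to this matrix has two connected components: the simple roots {alpha_1, alpha_5, alpha_9} form a chain of 3 nodes with single edges (A_3), and {alpha_2, alpha_3, alpha_4, alpha_6, alpha_7, alpha_8} form a chain of 5 nodes with one extra node attached to the third node from one end (E_6). A semisimple Lie algebra decomposes uniquely as the direct sum of simple ideals, one per connected component of its Dynkin diagram, so g ≅ A_3 ⊕ E_6 (dimension 15 + 78 = 93).

type A_3 + type E_6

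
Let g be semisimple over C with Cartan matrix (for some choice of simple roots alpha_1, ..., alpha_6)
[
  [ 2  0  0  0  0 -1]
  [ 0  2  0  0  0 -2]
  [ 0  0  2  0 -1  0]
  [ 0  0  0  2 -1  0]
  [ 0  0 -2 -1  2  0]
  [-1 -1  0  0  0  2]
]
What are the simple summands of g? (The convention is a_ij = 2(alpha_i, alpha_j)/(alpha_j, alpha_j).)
B3 + C3

The diagram associated to this matrix has two connected components: the simple roots {alpha_3, alpha_4, alpha_5} form a chain of 3 nodes with a double edge at one end; the terminal node there is the unique short simple root (B_3), and {alpha_1, alpha_2, alpha_6} form a chain of 3 nodes with a double edge at one end; the terminal node there is the unique long simple root (C_3). A semisimple Lie algebra decomposes uniquely as the direct sum of simple ideals, one per connected component of its Dynkin diagram, so g ≅ B_3 ⊕ C_3 (dimension 21 + 21 = 42).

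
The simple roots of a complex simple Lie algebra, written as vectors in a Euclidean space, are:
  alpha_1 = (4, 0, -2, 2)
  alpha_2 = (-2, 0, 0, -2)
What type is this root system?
G_2

Compute the Cartan integers a_ij = 2(alpha_i, alpha_j)/(alpha_j, alpha_j); the resulting 2x2 Cartan matrix is
[[2, -3], [-1, 2]].
The roots have two lengths (squared-length ratio 3:1); the short ones are alpha_{2}. The associated Dynkin diagram is two nodes joined by a triple edge (G_2), so the type is G_2.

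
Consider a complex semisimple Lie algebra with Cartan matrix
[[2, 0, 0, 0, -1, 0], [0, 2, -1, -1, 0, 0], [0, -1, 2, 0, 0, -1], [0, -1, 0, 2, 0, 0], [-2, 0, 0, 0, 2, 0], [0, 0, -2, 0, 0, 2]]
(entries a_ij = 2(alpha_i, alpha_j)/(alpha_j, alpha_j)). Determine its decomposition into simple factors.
type B_2 ⊕ type C_4

The diagram associated to this matrix has two connected components: the simple roots {alpha_1, alpha_5} form a chain of 2 nodes with a double edge at one end; the terminal node there is the unique short simple root (B_2), and {alpha_2, alpha_3, alpha_4, alpha_6} form a chain of 4 nodes with a double edge at one end; the terminal node there is the unique long simple root (C_4). A semisimple Lie algebra decomposes uniquely as the direct sum of simple ideals, one per connected component of its Dynkin diagram, so g ≅ B_2 ⊕ C_4 (dimension 10 + 36 = 46).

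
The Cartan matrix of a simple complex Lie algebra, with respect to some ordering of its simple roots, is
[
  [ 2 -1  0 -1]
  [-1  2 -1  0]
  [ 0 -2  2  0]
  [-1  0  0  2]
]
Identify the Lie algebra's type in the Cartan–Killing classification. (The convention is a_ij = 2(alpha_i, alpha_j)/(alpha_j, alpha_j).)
C_4 (sp(8))

The matrix has rank 4 with 2's on the diagonal. Reading the off-diagonal entries as Dynkin edges (a single edge where a_ij = a_ji = -1; a double or triple edge where a_ij * a_ji = 2 or 3), the diagram is a chain of 4 nodes with a double edge at one end; the terminal node there is the unique long simple root (C_4). One simple-root ordering that puts it in standard form is (alpha_4, alpha_1, alpha_2, alpha_3). So the algebra is type C_4, i.e. sp(8).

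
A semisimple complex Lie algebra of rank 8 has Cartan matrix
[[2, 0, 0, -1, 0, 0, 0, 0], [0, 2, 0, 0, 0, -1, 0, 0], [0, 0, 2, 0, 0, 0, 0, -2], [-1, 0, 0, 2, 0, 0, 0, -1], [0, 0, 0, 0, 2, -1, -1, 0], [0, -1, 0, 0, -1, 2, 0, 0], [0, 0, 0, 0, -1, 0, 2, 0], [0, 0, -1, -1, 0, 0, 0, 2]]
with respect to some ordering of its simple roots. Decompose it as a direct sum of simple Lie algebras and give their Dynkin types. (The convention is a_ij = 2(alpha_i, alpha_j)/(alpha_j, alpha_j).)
The diagram associated to this matrix has two connected components: the simple roots {alpha_2, alpha_5, alpha_6, alpha_7} form a chain of 4 nodes with single edges (A_4), and {alpha_1, alpha_3, alpha_4, alpha_8} form a chain of 4 nodes with a double edge at one end; the terminal node there is the unique long simple root (C_4). A semisimple Lie algebra decomposes uniquely as the direct sum of simple ideals, one per connected component of its Dynkin diagram, so g ≅ A_4 ⊕ C_4 (dimension 24 + 36 = 60).

type A_4 ⊕ type C_4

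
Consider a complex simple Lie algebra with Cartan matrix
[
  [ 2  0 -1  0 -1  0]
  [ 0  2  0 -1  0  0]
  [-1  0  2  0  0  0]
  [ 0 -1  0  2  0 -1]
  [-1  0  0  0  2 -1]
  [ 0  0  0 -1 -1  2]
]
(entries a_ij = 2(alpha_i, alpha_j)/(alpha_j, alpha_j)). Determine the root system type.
The matrix has rank 6 with 2's on the diagonal. Reading the off-diagonal entries as Dynkin edges (a single edge where a_ij = a_ji = -1; a double or triple edge where a_ij * a_ji = 2 or 3), the diagram is a chain of 6 nodes with single edges (A_6). One simple-root ordering that puts it in standard form is (alpha_2, alpha_4, alpha_6, alpha_5, alpha_1, alpha_3). So the algebra is type A_6, i.e. sl(7).

A_6 (sl(7))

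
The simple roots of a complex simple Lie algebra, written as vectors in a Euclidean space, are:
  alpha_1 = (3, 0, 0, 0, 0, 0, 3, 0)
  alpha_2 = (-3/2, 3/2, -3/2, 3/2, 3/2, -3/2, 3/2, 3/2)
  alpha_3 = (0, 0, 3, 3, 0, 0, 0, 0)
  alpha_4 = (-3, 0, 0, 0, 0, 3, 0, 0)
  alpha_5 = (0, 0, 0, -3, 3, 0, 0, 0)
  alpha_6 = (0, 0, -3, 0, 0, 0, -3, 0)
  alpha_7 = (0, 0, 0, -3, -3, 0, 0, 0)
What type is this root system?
type E_7

Compute the Cartan integers a_ij = 2(alpha_i, alpha_j)/(alpha_j, alpha_j); the resulting 7x7 Cartan matrix is
[[2, 0, 0, -1, 0, -1, 0], [0, 2, 0, 0, 0, 0, -1], [0, 0, 2, 0, -1, -1, -1], [-1, 0, 0, 2, 0, 0, 0], [0, 0, -1, 0, 2, 0, 0], [-1, 0, -1, 0, 0, 2, 0], [0, -1, -1, 0, 0, 0, 2]].
All simple roots have the same length, so the diagram is simply laced. The associated Dynkin diagram is a chain of 6 nodes with one extra node attached to the third node from one end (E_7), so the type is E_7.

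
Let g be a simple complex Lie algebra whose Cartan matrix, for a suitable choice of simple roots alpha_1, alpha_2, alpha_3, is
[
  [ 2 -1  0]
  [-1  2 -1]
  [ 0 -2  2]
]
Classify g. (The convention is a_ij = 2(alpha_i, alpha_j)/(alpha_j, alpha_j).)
The matrix has rank 3 with 2's on the diagonal. Reading the off-diagonal entries as Dynkin edges (a single edge where a_ij = a_ji = -1; a double or triple edge where a_ij * a_ji = 2 or 3), the diagram is a chain of 3 nodes with a double edge at one end; the terminal node there is the unique long simple root (C_3). One simple-root ordering that puts it in standard form is (alpha_1, alpha_2, alpha_3). So the algebra is type C_3, i.e. sp(6).

C_3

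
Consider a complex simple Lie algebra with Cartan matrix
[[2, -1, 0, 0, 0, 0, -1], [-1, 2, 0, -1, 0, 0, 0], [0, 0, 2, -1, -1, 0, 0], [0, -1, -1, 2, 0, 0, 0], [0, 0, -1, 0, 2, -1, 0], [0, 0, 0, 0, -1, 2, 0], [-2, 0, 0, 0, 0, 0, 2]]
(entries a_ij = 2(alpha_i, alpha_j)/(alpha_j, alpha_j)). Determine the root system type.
type C_7

The matrix has rank 7 with 2's on the diagonal. Reading the off-diagonal entries as Dynkin edges (a single edge where a_ij = a_ji = -1; a double or triple edge where a_ij * a_ji = 2 or 3), the diagram is a chain of 7 nodes with a double edge at one end; the terminal node there is the unique long simple root (C_7). One simple-root ordering that puts it in standard form is (alpha_6, alpha_5, alpha_3, alpha_4, alpha_2, alpha_1, alpha_7). So the algebra is type C_7, i.e. sp(14).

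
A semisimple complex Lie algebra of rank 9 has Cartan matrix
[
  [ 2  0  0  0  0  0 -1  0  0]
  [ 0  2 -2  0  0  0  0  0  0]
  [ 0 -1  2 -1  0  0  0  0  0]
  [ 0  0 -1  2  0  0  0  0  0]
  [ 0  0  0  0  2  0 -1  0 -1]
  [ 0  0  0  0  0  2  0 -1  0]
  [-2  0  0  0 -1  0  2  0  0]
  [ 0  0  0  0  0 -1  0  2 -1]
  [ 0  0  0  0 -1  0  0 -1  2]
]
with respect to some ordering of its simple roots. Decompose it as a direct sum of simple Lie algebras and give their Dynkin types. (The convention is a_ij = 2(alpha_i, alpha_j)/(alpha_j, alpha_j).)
type B_6 + type C_3

The diagram associated to this matrix has two connected components: the simple roots {alpha_1, alpha_5, alpha_6, alpha_7, alpha_8, alpha_9} form a chain of 6 nodes with a double edge at one end; the terminal node there is the unique short simple root (B_6), and {alpha_2, alpha_3, alpha_4} form a chain of 3 nodes with a double edge at one end; the terminal node there is the unique long simple root (C_3). A semisimple Lie algebra decomposes uniquely as the direct sum of simple ideals, one per connected component of its Dynkin diagram, so g ≅ B_6 ⊕ C_3 (dimension 78 + 21 = 99).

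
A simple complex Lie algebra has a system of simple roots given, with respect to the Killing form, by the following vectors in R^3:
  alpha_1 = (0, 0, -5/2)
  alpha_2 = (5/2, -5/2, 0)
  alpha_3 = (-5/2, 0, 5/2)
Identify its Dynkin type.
Compute the Cartan integers a_ij = 2(alpha_i, alpha_j)/(alpha_j, alpha_j); the resulting 3x3 Cartan matrix is
[[2, 0, -1], [0, 2, -1], [-2, -1, 2]].
The roots have two lengths (squared-length ratio 2:1); the short ones are alpha_{1}. The associated Dynkin diagram is a chain of 3 nodes with a double edge at one end; the terminal node there is the unique short simple root (B_3), so the type is B_3 (the algebra so(7)).

type B_3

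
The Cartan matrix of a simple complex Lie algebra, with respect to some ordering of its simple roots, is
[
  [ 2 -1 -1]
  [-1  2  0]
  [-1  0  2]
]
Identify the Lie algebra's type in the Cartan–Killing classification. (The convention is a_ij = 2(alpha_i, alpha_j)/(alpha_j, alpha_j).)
type A_3

The matrix has rank 3 with 2's on the diagonal. Reading the off-diagonal entries as Dynkin edges (a single edge where a_ij = a_ji = -1; a double or triple edge where a_ij * a_ji = 2 or 3), the diagram is a chain of 3 nodes with single edges (A_3). One simple-root ordering that puts it in standard form is (alpha_3, alpha_1, alpha_2). So the algebra is type A_3, i.e. sl(4).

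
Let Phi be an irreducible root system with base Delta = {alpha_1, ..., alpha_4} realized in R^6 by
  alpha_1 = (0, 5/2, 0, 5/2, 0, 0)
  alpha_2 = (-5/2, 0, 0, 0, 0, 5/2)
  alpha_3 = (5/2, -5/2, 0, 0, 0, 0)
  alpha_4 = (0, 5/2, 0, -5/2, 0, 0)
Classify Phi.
D4

Compute the Cartan integers a_ij = 2(alpha_i, alpha_j)/(alpha_j, alpha_j); the resulting 4x4 Cartan matrix is
[[2, 0, -1, 0], [0, 2, -1, 0], [-1, -1, 2, -1], [0, 0, -1, 2]].
All simple roots have the same length, so the diagram is simply laced. The associated Dynkin diagram is a chain of 2 nodes with a fork of two nodes at one end (D_4), so the type is D_4 (the algebra so(8)).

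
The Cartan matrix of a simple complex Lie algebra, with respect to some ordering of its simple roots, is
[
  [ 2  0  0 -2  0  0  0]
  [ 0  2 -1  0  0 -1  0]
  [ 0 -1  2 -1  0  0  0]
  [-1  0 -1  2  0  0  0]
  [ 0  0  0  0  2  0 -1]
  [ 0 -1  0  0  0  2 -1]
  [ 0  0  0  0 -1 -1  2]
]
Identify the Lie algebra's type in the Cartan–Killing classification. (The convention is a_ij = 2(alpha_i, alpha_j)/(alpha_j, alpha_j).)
type C_7

The matrix has rank 7 with 2's on the diagonal. Reading the off-diagonal entries as Dynkin edges (a single edge where a_ij = a_ji = -1; a double or triple edge where a_ij * a_ji = 2 or 3), the diagram is a chain of 7 nodes with a double edge at one end; the terminal node there is the unique long simple root (C_7). One simple-root ordering that puts it in standard form is (alpha_5, alpha_7, alpha_6, alpha_2, alpha_3, alpha_4, alpha_1). So the algebra is type C_7, i.e. sp(14).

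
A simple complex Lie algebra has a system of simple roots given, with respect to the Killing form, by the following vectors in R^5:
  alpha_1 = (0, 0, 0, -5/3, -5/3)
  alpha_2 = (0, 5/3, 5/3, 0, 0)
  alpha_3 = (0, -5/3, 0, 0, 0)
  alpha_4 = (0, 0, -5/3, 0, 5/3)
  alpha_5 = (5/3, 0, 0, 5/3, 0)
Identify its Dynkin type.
Compute the Cartan integers a_ij = 2(alpha_i, alpha_j)/(alpha_j, alpha_j); the resulting 5x5 Cartan matrix is
[[2, 0, 0, -1, -1], [0, 2, -2, -1, 0], [0, -1, 2, 0, 0], [-1, -1, 0, 2, 0], [-1, 0, 0, 0, 2]].
The roots have two lengths (squared-length ratio 2:1); the short ones are alpha_{3}. The associated Dynkin diagram is a chain of 5 nodes with a double edge at one end; the terminal node there is the unique short simple root (B_5), so the type is B_5 (the algebra so(11)).

B5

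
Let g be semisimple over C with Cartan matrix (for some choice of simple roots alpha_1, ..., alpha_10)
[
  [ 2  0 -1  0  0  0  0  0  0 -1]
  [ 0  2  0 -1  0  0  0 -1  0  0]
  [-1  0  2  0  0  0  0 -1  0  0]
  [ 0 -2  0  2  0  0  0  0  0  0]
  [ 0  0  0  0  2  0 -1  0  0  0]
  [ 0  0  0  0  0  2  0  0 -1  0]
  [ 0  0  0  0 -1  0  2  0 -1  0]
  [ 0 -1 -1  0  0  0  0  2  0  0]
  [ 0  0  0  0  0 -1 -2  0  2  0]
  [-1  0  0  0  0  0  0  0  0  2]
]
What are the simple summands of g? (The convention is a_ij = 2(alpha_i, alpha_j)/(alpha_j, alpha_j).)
type C_6 + type F_4

The diagram associated to this matrix has two connected components: the simple roots {alpha_1, alpha_2, alpha_3, alpha_4, alpha_8, alpha_10} form a chain of 6 nodes with a double edge at one end; the terminal node there is the unique long simple root (C_6), and {alpha_5, alpha_6, alpha_7, alpha_9} form a chain of 4 nodes with a double edge between the middle two (F_4). A semisimple Lie algebra decomposes uniquely as the direct sum of simple ideals, one per connected component of its Dynkin diagram, so g ≅ C_6 ⊕ F_4 (dimension 78 + 52 = 130).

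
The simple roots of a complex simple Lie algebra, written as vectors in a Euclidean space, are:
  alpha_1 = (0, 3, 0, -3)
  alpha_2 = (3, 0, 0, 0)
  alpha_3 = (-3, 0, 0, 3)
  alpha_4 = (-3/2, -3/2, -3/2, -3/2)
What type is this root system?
Compute the Cartan integers a_ij = 2(alpha_i, alpha_j)/(alpha_j, alpha_j); the resulting 4x4 Cartan matrix is
[[2, 0, -1, 0], [0, 2, -1, -1], [-1, -2, 2, 0], [0, -1, 0, 2]].
The roots have two lengths (squared-length ratio 2:1); the short ones are alpha_{2,4}. The associated Dynkin diagram is a chain of 4 nodes with a double edge between the middle two (F_4), so the type is F_4.

F4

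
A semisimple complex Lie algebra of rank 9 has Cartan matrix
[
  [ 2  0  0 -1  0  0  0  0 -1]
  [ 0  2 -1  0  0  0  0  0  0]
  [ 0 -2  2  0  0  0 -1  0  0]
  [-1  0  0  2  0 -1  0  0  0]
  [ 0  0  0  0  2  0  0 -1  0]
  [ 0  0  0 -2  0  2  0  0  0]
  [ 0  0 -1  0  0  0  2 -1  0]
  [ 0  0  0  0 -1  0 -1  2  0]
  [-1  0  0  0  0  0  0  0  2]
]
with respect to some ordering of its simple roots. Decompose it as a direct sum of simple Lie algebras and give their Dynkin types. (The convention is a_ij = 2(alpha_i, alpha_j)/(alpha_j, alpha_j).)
The diagram associated to this matrix has two connected components: the simple roots {alpha_2, alpha_3, alpha_5, alpha_7, alpha_8} form a chain of 5 nodes with a double edge at one end; the terminal node there is the unique short simple root (B_5), and {alpha_1, alpha_4, alpha_6, alpha_9} form a chain of 4 nodes with a double edge at one end; the terminal node there is the unique long simple root (C_4). A semisimple Lie algebra decomposes uniquely as the direct sum of simple ideals, one per connected component of its Dynkin diagram, so g ≅ B_5 ⊕ C_4 (dimension 55 + 36 = 91).

type B_5 + type C_4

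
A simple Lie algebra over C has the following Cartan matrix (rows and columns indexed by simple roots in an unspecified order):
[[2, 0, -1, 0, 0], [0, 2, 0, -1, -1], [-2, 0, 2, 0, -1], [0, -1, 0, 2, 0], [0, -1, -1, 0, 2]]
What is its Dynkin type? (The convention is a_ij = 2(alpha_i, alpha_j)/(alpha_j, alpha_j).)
B_5

The matrix has rank 5 with 2's on the diagonal. Reading the off-diagonal entries as Dynkin edges (a single edge where a_ij = a_ji = -1; a double or triple edge where a_ij * a_ji = 2 or 3), the diagram is a chain of 5 nodes with a double edge at one end; the terminal node there is the unique short simple root (B_5). One simple-root ordering that puts it in standard form is (alpha_4, alpha_2, alpha_5, alpha_3, alpha_1). So the algebra is type B_5, i.e. so(11).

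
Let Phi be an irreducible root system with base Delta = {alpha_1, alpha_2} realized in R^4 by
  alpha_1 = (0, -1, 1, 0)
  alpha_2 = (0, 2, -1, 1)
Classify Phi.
G_2

Compute the Cartan integers a_ij = 2(alpha_i, alpha_j)/(alpha_j, alpha_j); the resulting 2x2 Cartan matrix is
[[2, -1], [-3, 2]].
The roots have two lengths (squared-length ratio 3:1); the short ones are alpha_{1}. The associated Dynkin diagram is two nodes joined by a triple edge (G_2), so the type is G_2.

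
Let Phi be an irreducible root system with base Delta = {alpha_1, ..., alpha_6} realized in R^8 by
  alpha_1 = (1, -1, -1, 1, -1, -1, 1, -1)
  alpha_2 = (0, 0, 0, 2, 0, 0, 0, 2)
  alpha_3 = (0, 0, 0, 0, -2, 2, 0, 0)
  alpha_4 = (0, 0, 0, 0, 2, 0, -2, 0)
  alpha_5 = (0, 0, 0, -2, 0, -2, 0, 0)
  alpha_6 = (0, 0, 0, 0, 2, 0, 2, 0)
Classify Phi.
E6

Compute the Cartan integers a_ij = 2(alpha_i, alpha_j)/(alpha_j, alpha_j); the resulting 6x6 Cartan matrix is
[[2, 0, 0, -1, 0, 0], [0, 2, 0, 0, -1, 0], [0, 0, 2, -1, -1, -1], [-1, 0, -1, 2, 0, 0], [0, -1, -1, 0, 2, 0], [0, 0, -1, 0, 0, 2]].
All simple roots have the same length, so the diagram is simply laced. The associated Dynkin diagram is a chain of 5 nodes with one extra node attached to the third node from one end (E_6), so the type is E_6.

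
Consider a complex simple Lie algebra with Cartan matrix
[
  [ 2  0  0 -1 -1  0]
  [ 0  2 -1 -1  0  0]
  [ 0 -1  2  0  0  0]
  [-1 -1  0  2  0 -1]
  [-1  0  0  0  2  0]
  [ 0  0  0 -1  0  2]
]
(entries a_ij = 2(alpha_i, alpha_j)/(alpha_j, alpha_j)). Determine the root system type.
The matrix has rank 6 with 2's on the diagonal. Reading the off-diagonal entries as Dynkin edges (a single edge where a_ij = a_ji = -1; a double or triple edge where a_ij * a_ji = 2 or 3), the diagram is a chain of 5 nodes with one extra node attached to the third node from one end (E_6). One simple-root ordering that puts it in standard form is (alpha_3, alpha_6, alpha_2, alpha_4, alpha_1, alpha_5). So the algebra is type E_6.

type E_6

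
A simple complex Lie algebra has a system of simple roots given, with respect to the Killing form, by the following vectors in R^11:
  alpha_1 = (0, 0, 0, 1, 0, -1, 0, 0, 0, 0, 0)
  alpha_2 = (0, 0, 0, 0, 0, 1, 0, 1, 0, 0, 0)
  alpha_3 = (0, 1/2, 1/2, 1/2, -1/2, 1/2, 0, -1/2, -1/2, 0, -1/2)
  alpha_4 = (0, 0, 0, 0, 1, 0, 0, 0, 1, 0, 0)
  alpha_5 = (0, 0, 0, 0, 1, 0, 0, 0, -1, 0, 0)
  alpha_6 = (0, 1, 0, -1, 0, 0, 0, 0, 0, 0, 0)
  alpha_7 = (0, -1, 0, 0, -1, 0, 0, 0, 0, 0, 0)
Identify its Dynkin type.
E7

Compute the Cartan integers a_ij = 2(alpha_i, alpha_j)/(alpha_j, alpha_j); the resulting 7x7 Cartan matrix is
[[2, -1, 0, 0, 0, -1, 0], [-1, 2, 0, 0, 0, 0, 0], [0, 0, 2, -1, 0, 0, 0], [0, 0, -1, 2, 0, 0, -1], [0, 0, 0, 0, 2, 0, -1], [-1, 0, 0, 0, 0, 2, -1], [0, 0, 0, -1, -1, -1, 2]].
All simple roots have the same length, so the diagram is simply laced. The associated Dynkin diagram is a chain of 6 nodes with one extra node attached to the third node from one end (E_7), so the type is E_7.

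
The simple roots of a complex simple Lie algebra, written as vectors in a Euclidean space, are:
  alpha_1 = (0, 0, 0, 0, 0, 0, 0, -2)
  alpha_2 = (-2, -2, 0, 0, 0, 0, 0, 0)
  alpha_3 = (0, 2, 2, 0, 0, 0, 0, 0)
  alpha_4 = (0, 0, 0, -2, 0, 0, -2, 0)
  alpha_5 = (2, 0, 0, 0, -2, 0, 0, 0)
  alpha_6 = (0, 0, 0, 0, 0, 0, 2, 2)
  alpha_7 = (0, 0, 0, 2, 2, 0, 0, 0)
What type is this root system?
type B_7

Compute the Cartan integers a_ij = 2(alpha_i, alpha_j)/(alpha_j, alpha_j); the resulting 7x7 Cartan matrix is
[[2, 0, 0, 0, 0, -1, 0], [0, 2, -1, 0, -1, 0, 0], [0, -1, 2, 0, 0, 0, 0], [0, 0, 0, 2, 0, -1, -1], [0, -1, 0, 0, 2, 0, -1], [-2, 0, 0, -1, 0, 2, 0], [0, 0, 0, -1, -1, 0, 2]].
The roots have two lengths (squared-length ratio 2:1); the short ones are alpha_{1}. The associated Dynkin diagram is a chain of 7 nodes with a double edge at one end; the terminal node there is the unique short simple root (B_7), so the type is B_7 (the algebra so(15)).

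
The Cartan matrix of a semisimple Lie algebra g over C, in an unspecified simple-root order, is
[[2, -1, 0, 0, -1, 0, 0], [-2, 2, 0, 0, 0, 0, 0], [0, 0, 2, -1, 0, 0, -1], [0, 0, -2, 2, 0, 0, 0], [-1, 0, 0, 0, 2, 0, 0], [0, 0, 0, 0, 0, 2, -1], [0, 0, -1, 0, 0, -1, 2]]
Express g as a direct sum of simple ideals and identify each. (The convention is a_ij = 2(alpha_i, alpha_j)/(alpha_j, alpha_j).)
type C_3 + type C_4

The diagram associated to this matrix has two connected components: the simple roots {alpha_1, alpha_2, alpha_5} form a chain of 3 nodes with a double edge at one end; the terminal node there is the unique long simple root (C_3), and {alpha_3, alpha_4, alpha_6, alpha_7} form a chain of 4 nodes with a double edge at one end; the terminal node there is the unique long simple root (C_4). A semisimple Lie algebra decomposes uniquely as the direct sum of simple ideals, one per connected component of its Dynkin diagram, so g ≅ C_3 ⊕ C_4 (dimension 21 + 36 = 57).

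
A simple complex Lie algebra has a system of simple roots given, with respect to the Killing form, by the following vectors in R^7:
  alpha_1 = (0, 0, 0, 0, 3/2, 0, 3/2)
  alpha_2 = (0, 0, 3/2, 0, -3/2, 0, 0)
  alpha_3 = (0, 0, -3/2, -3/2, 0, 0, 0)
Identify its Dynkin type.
A_3 (sl(4))

Compute the Cartan integers a_ij = 2(alpha_i, alpha_j)/(alpha_j, alpha_j); the resulting 3x3 Cartan matrix is
[[2, -1, 0], [-1, 2, -1], [0, -1, 2]].
All simple roots have the same length, so the diagram is simply laced. The associated Dynkin diagram is a chain of 3 nodes with single edges (A_3), so the type is A_3 (the algebra sl(4)).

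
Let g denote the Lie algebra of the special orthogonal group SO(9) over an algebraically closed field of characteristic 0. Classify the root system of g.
type B_4

This is so(9) with 9 odd, which has dimension 9(9-1)/2 = 36 and rank (9-1)/2 = 4. In the classification of classical Lie algebras, the orthogonal algebra so(2n+1) in an odd number of variables has type B_n; here n = 4, so the Dynkin diagram is a chain of 4 nodes with a double edge at one end; the terminal node there is the unique short simple root (B_4). Hence the type is B_4.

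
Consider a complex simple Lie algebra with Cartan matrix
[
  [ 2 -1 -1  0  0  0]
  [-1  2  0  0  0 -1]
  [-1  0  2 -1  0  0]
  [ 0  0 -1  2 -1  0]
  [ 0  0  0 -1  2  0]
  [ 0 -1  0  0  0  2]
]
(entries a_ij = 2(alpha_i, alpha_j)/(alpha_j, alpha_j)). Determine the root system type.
A_6

The matrix has rank 6 with 2's on the diagonal. Reading the off-diagonal entries as Dynkin edges (a single edge where a_ij = a_ji = -1; a double or triple edge where a_ij * a_ji = 2 or 3), the diagram is a chain of 6 nodes with single edges (A_6). One simple-root ordering that puts it in standard form is (alpha_6, alpha_2, alpha_1, alpha_3, alpha_4, alpha_5). So the algebra is type A_6, i.e. sl(7).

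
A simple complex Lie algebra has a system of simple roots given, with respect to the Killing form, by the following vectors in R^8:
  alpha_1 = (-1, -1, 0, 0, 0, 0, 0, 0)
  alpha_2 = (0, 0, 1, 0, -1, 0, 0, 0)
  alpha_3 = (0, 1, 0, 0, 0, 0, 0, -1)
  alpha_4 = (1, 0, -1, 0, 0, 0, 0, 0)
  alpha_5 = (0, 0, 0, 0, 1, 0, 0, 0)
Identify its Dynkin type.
Compute the Cartan integers a_ij = 2(alpha_i, alpha_j)/(alpha_j, alpha_j); the resulting 5x5 Cartan matrix is
[[2, 0, -1, -1, 0], [0, 2, 0, -1, -2], [-1, 0, 2, 0, 0], [-1, -1, 0, 2, 0], [0, -1, 0, 0, 2]].
The roots have two lengths (squared-length ratio 2:1); the short ones are alpha_{5}. The associated Dynkin diagram is a chain of 5 nodes with a double edge at one end; the terminal node there is the unique short simple root (B_5), so the type is B_5 (the algebra so(11)).

B5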